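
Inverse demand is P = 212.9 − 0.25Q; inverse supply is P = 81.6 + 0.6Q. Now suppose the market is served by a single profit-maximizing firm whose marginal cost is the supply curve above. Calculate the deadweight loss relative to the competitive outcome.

523.81

Competitive equilibrium: 212.9 − 0.25Q = 81.6 + 0.6Q → Q* = 154.4706, P* = 174.2824.
Marginal revenue: MR = 212.9 − 0.5Q. Set MR = MC: 212.9 − 0.5Q = 81.6 + 0.6Q → Q_m = 119.3636.
Price P_m = 212.9 − 0.25·119.3636 = 183.0591; MC(Q_m) = 81.6 + 0.6·119.3636 = 153.2182.
Competitive Q* = 154.4706, so ΔQ = 35.107; wedge = 183.0591 − 153.2182 = 29.8409.
Deadweight loss = ½ × 35.107 × 29.8409 = 523.81.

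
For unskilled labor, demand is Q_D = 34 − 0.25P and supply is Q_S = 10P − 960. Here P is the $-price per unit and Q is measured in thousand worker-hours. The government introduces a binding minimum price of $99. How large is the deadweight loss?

In inverse form: demand P = 136 − 4Q, supply P = 96 + 0.1Q.
Competitive equilibrium: 136 − 4Q = 96 + 0.1Q → Q* = 9.7561, P* = 96.9756.
At the floor P = 99, quantity demanded = (136 − 99)/4 = 9.25.
Sellers' marginal cost at Q' = 9.25: 96 + 0.1·9.25 = 96.925.
ΔQ = 9.7561 − 9.25 = 0.5061; wedge = 99 − 96.925 = 2.075.
DWL = ½ × 0.5061 × 2.075 = $0.53 thousand.

$0.53 thousand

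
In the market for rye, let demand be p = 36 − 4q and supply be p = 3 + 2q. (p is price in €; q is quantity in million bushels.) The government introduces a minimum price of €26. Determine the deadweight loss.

Competitive equilibrium: 36 − 4q = 3 + 2q → q* = 5.5, p* = 14.
At the floor p = 26, quantity demanded = (36 − 26)/4 = 2.5.
Sellers' marginal cost at q' = 2.5: 3 + 2·2.5 = 8.
Δq = 5.5 − 2.5 = 3; wedge = 26 − 8 = 18.
DWL = ½ × 3 × 18 = €27 million.

€27 million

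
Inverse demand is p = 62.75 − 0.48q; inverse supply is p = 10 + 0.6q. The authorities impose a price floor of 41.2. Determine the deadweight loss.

Competitive equilibrium: 62.75 − 0.48q = 10 + 0.6q → q* = 48.8426, p* = 39.3056.
At the floor p = 41.2, quantity demanded = (62.75 − 41.2)/0.48 = 44.8958.
Sellers' marginal cost at q' = 44.8958: 10 + 0.6·44.8958 = 36.9375.
Δq = 48.8426 − 44.8958 = 3.9468; wedge = 41.2 − 36.9375 = 4.2625.
The triangle = ½ × 3.9468 × 4.2625 = 8.41.

8.41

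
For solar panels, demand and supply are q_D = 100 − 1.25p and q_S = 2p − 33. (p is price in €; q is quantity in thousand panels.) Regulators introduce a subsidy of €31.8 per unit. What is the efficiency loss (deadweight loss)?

In inverse form: demand p = 80 − 0.8q, supply p = 16.5 + 0.5q.
Competitive equilibrium: 80 − 0.8q = 16.5 + 0.5q → q* = 48.8462, p* = 40.9231.
The subsidy lowers effective supply by 31.8: p = 0.5q − 15.3.
New quantity: 80 − 0.8q = 0.5q − 15.3 → q' = 73.3077.
Overproduction Δq = 73.3077 − 48.8462 = 24.4615; wedge = subsidy = 31.8.
DWL = ½ × 24.4615 × 31.8 = €388.94 thousand.

€388.94 thousand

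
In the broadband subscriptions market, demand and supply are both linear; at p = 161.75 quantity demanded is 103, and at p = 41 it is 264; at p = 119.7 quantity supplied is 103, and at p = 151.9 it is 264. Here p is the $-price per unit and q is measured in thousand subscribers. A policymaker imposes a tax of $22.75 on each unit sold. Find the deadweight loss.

$272.40 thousand

Demand slope = (41 − 161.75)/(264 − 103) = −0.75, so p = 239 − 0.75q.
Supply slope = (151.9 − 119.7)/(264 − 103) = 0.2, so p = 99.1 + 0.2q.
Competitive equilibrium: 239 − 0.75q = 99.1 + 0.2q → q* = 147.2632, p* = 128.5526.
With the tax, the buyer price exceeds the seller price by 22.75: (239 − 0.75q) − (99.1 + 0.2q) = 22.75 → q' = 123.3158.
Δq = 147.2632 − 123.3158 = 23.9474; the wedge equals the tax, 22.75.
Welfare loss = ½ × 23.9474 × 22.75 = $272.40 thousand.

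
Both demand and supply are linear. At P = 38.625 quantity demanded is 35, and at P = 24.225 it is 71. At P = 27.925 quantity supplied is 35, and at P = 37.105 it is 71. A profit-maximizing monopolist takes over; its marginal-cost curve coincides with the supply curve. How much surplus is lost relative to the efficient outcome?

124.07

Demand slope = (24.225 − 38.625)/(71 − 35) = −0.4, so P = 52.625 − 0.4Q.
Supply slope = (37.105 − 27.925)/(71 − 35) = 0.255, so P = 19 + 0.255Q.
Competitive equilibrium: 52.625 − 0.4Q = 19 + 0.255Q → Q* = 51.3359, P* = 32.0906.
Marginal revenue: MR = 52.625 − 0.8Q. Set MR = MC: 52.625 − 0.8Q = 19 + 0.255Q → Q_m = 31.872.
Price P_m = 52.625 − 0.4·31.872 = 39.8762; MC(Q_m) = 19 + 0.255·31.872 = 27.1274.
Competitive Q* = 51.3359, so ΔQ = 19.4639; wedge = 39.8762 − 27.1274 = 12.7488.
The triangle = ½ × 19.4639 × 12.7488 = 124.07.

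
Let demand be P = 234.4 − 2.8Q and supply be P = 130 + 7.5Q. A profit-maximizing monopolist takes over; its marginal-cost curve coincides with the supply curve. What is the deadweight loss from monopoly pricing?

Competitive equilibrium: 234.4 − 2.8Q = 130 + 7.5Q → Q* = 10.1359, P* = 206.0194.
Marginal revenue: MR = 234.4 − 5.6Q. Set MR = MC: 234.4 − 5.6Q = 130 + 7.5Q → Q_m = 7.9695.
Price P_m = 234.4 − 2.8·7.9695 = 212.0854; MC(Q_m) = 130 + 7.5·7.9695 = 189.7713.
Competitive Q* = 10.1359, so ΔQ = 2.1664; wedge = 212.0854 − 189.7713 = 22.3141.
The triangle = ½ × 2.1664 × 22.3141 = 24.17.

24.17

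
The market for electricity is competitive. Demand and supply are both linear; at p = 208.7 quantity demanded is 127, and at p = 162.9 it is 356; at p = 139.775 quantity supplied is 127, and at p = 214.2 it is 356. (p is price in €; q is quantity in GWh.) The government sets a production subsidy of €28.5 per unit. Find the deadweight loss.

Demand slope = (162.9 − 208.7)/(356 − 127) = −0.2, so p = 234.1 − 0.2q.
Supply slope = (214.2 − 139.775)/(356 − 127) = 0.325, so p = 98.5 + 0.325q.
Competitive equilibrium: 234.1 − 0.2q = 98.5 + 0.325q → q* = 258.2857, p* = 182.4429.
The subsidy lowers effective supply by 28.5: p = 70 + 0.325q.
New quantity: 234.1 − 0.2q = 70 + 0.325q → q' = 312.5714.
Overproduction Δq = 312.5714 − 258.2857 = 54.2857; wedge = subsidy = 28.5.
DWL = ½ × 54.2857 × 28.5 = €773.57.

€773.57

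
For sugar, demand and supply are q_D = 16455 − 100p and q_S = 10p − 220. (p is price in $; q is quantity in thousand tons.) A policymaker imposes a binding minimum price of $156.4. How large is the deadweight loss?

In inverse form: demand p = 164.55 − 0.01q, supply p = 22 + 0.1q.
Competitive equilibrium: 164.55 − 0.01q = 22 + 0.1q → q* = 1295.9091, p* = 151.5909.
At the floor p = 156.4, quantity demanded = (164.55 − 156.4)/0.01 = 815.
Sellers' marginal cost at q' = 815: 22 + 0.1·815 = 103.5.
Δq = 1295.9091 − 815 = 480.9091; wedge = 156.4 − 103.5 = 52.9.
DWL = ½ × 480.9091 × 52.9 = $12720.05 thousand.

$12720.05 thousand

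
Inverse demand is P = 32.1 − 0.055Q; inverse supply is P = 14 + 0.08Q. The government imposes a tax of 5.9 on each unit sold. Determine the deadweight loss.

Competitive equilibrium: 32.1 − 0.055Q = 14 + 0.08Q → Q* = 134.0741, P* = 24.7259.
With the tax, the buyer price exceeds the seller price by 5.9: (32.1 − 0.055Q) − (14 + 0.08Q) = 5.9 → Q' = 90.3704.
ΔQ = 134.0741 − 90.3704 = 43.7037; the wedge equals the tax, 5.9.
Deadweight loss = ½ × 43.7037 × 5.9 = 128.93.

128.93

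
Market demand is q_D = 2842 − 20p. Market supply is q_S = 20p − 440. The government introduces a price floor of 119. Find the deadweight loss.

27306.05

In inverse form: demand p = 142.1 − 0.05q, supply p = 22 + 0.05q.
Competitive equilibrium: 142.1 − 0.05q = 22 + 0.05q → q* = 1201, p* = 82.05.
At the floor p = 119, quantity demanded = (142.1 − 119)/0.05 = 462.
Sellers' marginal cost at q' = 462: 22 + 0.05·462 = 45.1.
Δq = 1201 − 462 = 739; wedge = 119 − 45.1 = 73.9.
Deadweight loss = ½ × 739 × 73.9 = 27306.05.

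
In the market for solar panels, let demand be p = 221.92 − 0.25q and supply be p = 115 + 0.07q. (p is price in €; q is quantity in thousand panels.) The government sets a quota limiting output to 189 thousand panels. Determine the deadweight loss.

Competitive equilibrium: 221.92 − 0.25q = 115 + 0.07q → q* = 334.125, p* = 138.3888.
At q = 189: demand price = 221.92 − 0.25·189 = 174.67; supply price = 115 + 0.07·189 = 128.23.
Δq = 334.125 − 189 = 145.125; wedge = 174.67 − 128.23 = 46.44.
DWL = ½ × 145.125 × 46.44 = €3369.80 thousand.

€3369.80 thousand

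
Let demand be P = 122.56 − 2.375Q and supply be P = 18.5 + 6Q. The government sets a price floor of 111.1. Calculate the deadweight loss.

Competitive equilibrium: 122.56 − 2.375Q = 18.5 + 6Q → Q* = 12.4251, P* = 93.0504.
At the floor P = 111.1, quantity demanded = (122.56 − 111.1)/2.375 = 4.8253.
Sellers' marginal cost at Q' = 4.8253: 18.5 + 6·4.8253 = 47.4518.
ΔQ = 12.4251 − 4.8253 = 7.5998; wedge = 111.1 − 47.4518 = 63.6482.
DWL = ½ × 7.5998 × 63.6482 = 241.86.

241.86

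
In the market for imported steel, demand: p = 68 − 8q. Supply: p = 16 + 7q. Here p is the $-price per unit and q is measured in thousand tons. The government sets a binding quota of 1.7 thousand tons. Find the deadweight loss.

$23.41 thousand

Competitive equilibrium: 68 − 8q = 16 + 7q → q* = 3.4667, p* = 40.2667.
At q = 1.7: demand price = 68 − 8·1.7 = 54.4; supply price = 16 + 7·1.7 = 27.9.
Δq = 3.4667 − 1.7 = 1.7667; wedge = 54.4 − 27.9 = 26.5.
Deadweight loss = ½ × 1.7667 × 26.5 = $23.41 thousand.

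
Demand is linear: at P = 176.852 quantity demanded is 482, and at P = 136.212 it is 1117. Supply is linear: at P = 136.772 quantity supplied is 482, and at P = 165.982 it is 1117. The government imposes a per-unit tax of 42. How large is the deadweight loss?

Demand slope = (136.212 − 176.852)/(1117 − 482) = −0.064, so P = 207.7 − 0.064Q.
Supply slope = (165.982 − 136.772)/(1117 − 482) = 0.046, so P = 114.6 + 0.046Q.
Competitive equilibrium: 207.7 − 0.064Q = 114.6 + 0.046Q → Q* = 846.3636, P* = 153.5327.
With the tax, the buyer price exceeds the seller price by 42: (207.7 − 0.064Q) − (114.6 + 0.046Q) = 42 → Q' = 464.5455.
ΔQ = 846.3636 − 464.5455 = 381.8181; the wedge equals the tax, 42.
DWL = ½ × 381.8181 × 42 = 8018.18.

8018.18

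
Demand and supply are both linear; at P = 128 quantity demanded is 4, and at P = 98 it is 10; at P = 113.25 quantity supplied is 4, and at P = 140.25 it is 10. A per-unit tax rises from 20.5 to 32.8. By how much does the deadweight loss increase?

Demand slope = (98 − 128)/(10 − 4) = −5, so P = 148 − 5Q.
Supply slope = (140.25 − 113.25)/(10 − 4) = 4.5, so P = 95.25 + 4.5Q.
Competitive equilibrium: 148 − 5Q = 95.25 + 4.5Q → Q* = 5.5526, P* = 120.2368.
For a per-unit tax t: ΔQ = t/9.5, so DWL = ½·t·(t/9.5) = t²/19.
At t = 20.5: DWL = 22.1184. At t = 32.8: DWL = 56.6232.
Increase = 56.6232 − 22.1184 = 34.50.

34.50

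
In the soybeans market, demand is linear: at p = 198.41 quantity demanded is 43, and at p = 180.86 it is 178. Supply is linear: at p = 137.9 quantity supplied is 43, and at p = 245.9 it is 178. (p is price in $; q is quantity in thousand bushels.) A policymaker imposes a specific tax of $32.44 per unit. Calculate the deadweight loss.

$565.78 thousand

Demand slope = (180.86 − 198.41)/(178 − 43) = −0.13, so p = 204 − 0.13q.
Supply slope = (245.9 − 137.9)/(178 − 43) = 0.8, so p = 103.5 + 0.8q.
Competitive equilibrium: 204 − 0.13q = 103.5 + 0.8q → q* = 108.0645, p* = 189.9516.
With the tax, the buyer price exceeds the seller price by 32.44: (204 − 0.13q) − (103.5 + 0.8q) = 32.44 → q' = 73.1828.
Δq = 108.0645 − 73.1828 = 34.8817; the wedge equals the tax, 32.44.
Deadweight loss = ½ × 34.8817 × 32.44 = $565.78 thousand.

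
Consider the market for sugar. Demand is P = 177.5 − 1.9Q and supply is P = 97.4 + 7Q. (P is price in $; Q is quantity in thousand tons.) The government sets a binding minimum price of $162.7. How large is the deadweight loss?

$6.52 thousand

Competitive equilibrium: 177.5 − 1.9Q = 97.4 + 7Q → Q* = 9, P* = 160.4.
At the floor P = 162.7, quantity demanded = (177.5 − 162.7)/1.9 = 7.7895.
Sellers' marginal cost at Q' = 7.7895: 97.4 + 7·7.7895 = 151.9265.
ΔQ = 9 − 7.7895 = 1.2105; wedge = 162.7 − 151.9265 = 10.7735.
The triangle = ½ × 1.2105 × 10.7735 = $6.52 thousand.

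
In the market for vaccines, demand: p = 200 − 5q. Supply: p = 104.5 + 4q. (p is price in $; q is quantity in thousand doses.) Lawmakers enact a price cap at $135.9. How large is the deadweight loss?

Competitive equilibrium: 200 − 5q = 104.5 + 4q → q* = 10.6111, p* = 146.9444.
At the ceiling p = 135.9, quantity supplied = (135.9 − 104.5)/4 = 7.85.
Willingness to pay at q' = 7.85: 200 − 5·7.85 = 160.75.
Δq = 10.6111 − 7.85 = 2.7611; wedge = 160.75 − 135.9 = 24.85.
Deadweight loss = ½ × 2.7611 × 24.85 = $34.31 thousand.

$34.31 thousand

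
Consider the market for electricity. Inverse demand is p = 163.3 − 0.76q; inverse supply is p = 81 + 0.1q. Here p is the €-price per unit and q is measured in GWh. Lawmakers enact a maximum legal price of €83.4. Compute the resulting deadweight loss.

€2210.44

Competitive equilibrium: 163.3 − 0.76q = 81 + 0.1q → q* = 95.6977, p* = 90.5698.
At the ceiling p = 83.4, quantity supplied = (83.4 − 81)/0.1 = 24.
Willingness to pay at q' = 24: 163.3 − 0.76·24 = 145.06.
Δq = 95.6977 − 24 = 71.6977; wedge = 145.06 − 83.4 = 61.66.
DWL = ½ × 71.6977 × 61.66 = €2210.44.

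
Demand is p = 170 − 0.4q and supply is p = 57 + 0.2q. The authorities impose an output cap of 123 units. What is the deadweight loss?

1280.53

Competitive equilibrium: 170 − 0.4q = 57 + 0.2q → q* = 188.3333, p* = 94.6667.
At q = 123: demand price = 170 − 0.4·123 = 120.8; supply price = 57 + 0.2·123 = 81.6.
Δq = 188.3333 − 123 = 65.3333; wedge = 120.8 − 81.6 = 39.2.
DWL = ½ × 65.3333 × 39.2 = 1280.53.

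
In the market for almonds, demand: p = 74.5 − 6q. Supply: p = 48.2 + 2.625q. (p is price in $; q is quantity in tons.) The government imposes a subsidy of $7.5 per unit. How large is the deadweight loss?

$3.26

Competitive equilibrium: 74.5 − 6q = 48.2 + 2.625q → q* = 3.0493, p* = 56.2043.
The subsidy lowers effective supply by 7.5: p = 40.7 + 2.625q.
New quantity: 74.5 − 6q = 40.7 + 2.625q → q' = 3.9188.
Overproduction Δq = 3.9188 − 3.0493 = 0.8695; wedge = subsidy = 7.5.
Deadweight loss = ½ × 0.8695 × 7.5 = $3.26.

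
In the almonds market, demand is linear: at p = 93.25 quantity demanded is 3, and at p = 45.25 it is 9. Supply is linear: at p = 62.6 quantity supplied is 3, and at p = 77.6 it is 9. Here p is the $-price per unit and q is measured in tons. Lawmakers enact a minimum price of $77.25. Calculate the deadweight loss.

Demand slope = (45.25 − 93.25)/(9 − 3) = −8, so p = 117.25 − 8q.
Supply slope = (77.6 − 62.6)/(9 − 3) = 2.5, so p = 55.1 + 2.5q.
Competitive equilibrium: 117.25 − 8q = 55.1 + 2.5q → q* = 5.919, p* = 69.8976.
At the floor p = 77.25, quantity demanded = (117.25 − 77.25)/8 = 5.
Sellers' marginal cost at q' = 5: 55.1 + 2.5·5 = 67.6.
Δq = 5.919 − 5 = 0.919; wedge = 77.25 − 67.6 = 9.65.
Welfare loss = ½ × 0.919 × 9.65 = $4.43.

$4.43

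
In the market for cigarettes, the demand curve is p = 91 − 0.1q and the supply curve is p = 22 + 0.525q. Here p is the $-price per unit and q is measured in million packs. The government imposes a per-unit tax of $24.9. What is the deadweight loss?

$496.008 million

Competitive equilibrium: 91 − 0.1q = 22 + 0.525q → q* = 110.4, p* = 79.96.
With the tax, the buyer price exceeds the seller price by 24.9: (91 − 0.1q) − (22 + 0.525q) = 24.9 → q' = 70.56.
Δq = 110.4 − 70.56 = 39.84; the wedge equals the tax, 24.9.
The triangle = ½ × 39.84 × 24.9 = $496.008 million.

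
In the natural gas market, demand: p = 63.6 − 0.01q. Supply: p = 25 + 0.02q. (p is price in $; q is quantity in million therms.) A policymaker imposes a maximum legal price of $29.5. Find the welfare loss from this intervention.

$16907.04 million

Competitive equilibrium: 63.6 − 0.01q = 25 + 0.02q → q* = 1286.6667, p* = 50.7333.
At the ceiling p = 29.5, quantity supplied = (29.5 − 25)/0.02 = 225.
Willingness to pay at q' = 225: 63.6 − 0.01·225 = 61.35.
Δq = 1286.6667 − 225 = 1061.6667; wedge = 61.35 − 29.5 = 31.85.
Deadweight loss = ½ × 1061.6667 × 31.85 = $16907.04 million.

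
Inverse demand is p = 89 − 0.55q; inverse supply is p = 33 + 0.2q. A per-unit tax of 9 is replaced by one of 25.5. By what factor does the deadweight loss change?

Competitive equilibrium: 89 − 0.55q = 33 + 0.2q → q* = 74.6667, p* = 47.9333.
For a per-unit tax t: Δq = t/0.75, so DWL = ½·t·(t/0.75) = t²/1.5.
At t = 9: DWL = 54. At t = 25.5: DWL = 433.5.
Ratio = (25.5/9)² = 8.028.

8.028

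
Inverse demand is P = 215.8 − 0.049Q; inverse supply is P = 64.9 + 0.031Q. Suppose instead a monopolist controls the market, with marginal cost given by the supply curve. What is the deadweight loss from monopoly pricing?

Competitive equilibrium: 215.8 − 0.049Q = 64.9 + 0.031Q → Q* = 1886.25, P* = 123.3738.
Marginal revenue: MR = 215.8 − 0.098Q. Set MR = MC: 215.8 − 0.098Q = 64.9 + 0.031Q → Q_m = 1169.7674.
Price P_m = 215.8 − 0.049·1169.7674 = 158.4814; MC(Q_m) = 64.9 + 0.031·1169.7674 = 101.1628.
Competitive Q* = 1886.25, so ΔQ = 716.4826; wedge = 158.4814 − 101.1628 = 57.3186.
DWL = ½ × 716.4826 × 57.3186 = 20533.89.

20533.89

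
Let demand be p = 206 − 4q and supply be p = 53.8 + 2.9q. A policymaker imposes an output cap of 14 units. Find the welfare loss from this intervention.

Competitive equilibrium: 206 − 4q = 53.8 + 2.9q → q* = 22.058, p* = 117.7681.
At q = 14: demand price = 206 − 4·14 = 150; supply price = 53.8 + 2.9·14 = 94.4.
Δq = 22.058 − 14 = 8.058; wedge = 150 − 94.4 = 55.6.
DWL = ½ × 8.058 × 55.6 = 224.01.

224.01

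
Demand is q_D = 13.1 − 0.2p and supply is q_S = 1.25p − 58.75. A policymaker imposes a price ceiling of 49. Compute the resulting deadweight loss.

In inverse form: demand p = 65.5 − 5q, supply p = 47 + 0.8q.
Competitive equilibrium: 65.5 − 5q = 47 + 0.8q → q* = 3.1897, p* = 49.5517.
At the ceiling p = 49, quantity supplied = (49 − 47)/0.8 = 2.5.
Willingness to pay at q' = 2.5: 65.5 − 5·2.5 = 53.
Δq = 3.1897 − 2.5 = 0.6897; wedge = 53 − 49 = 4.
The triangle = ½ × 0.6897 × 4 = 1.38.

1.38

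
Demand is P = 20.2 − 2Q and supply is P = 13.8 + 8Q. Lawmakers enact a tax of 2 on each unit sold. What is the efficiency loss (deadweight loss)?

0.20

Competitive equilibrium: 20.2 − 2Q = 13.8 + 8Q → Q* = 0.64, P* = 18.92.
With the tax, the buyer price exceeds the seller price by 2: (20.2 − 2Q) − (13.8 + 8Q) = 2 → Q' = 0.44.
ΔQ = 0.64 − 0.44 = 0.2; the wedge equals the tax, 2.
Deadweight loss = ½ × 0.2 × 2 = 0.20.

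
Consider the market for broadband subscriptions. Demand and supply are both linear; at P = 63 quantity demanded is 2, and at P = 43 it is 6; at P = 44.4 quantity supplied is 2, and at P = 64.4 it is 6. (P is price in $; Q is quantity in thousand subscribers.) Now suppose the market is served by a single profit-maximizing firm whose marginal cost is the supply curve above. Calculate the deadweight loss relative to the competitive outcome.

Demand slope = (43 − 63)/(6 − 2) = −5, so P = 73 − 5Q.
Supply slope = (64.4 − 44.4)/(6 − 2) = 5, so P = 34.4 + 5Q.
Competitive equilibrium: 73 − 5Q = 34.4 + 5Q → Q* = 3.86, P* = 53.7.
Marginal revenue: MR = 73 − 10Q. Set MR = MC: 73 − 10Q = 34.4 + 5Q → Q_m = 2.5733.
Price P_m = 73 − 5·2.5733 = 60.1335; MC(Q_m) = 34.4 + 5·2.5733 = 47.2665.
Competitive Q* = 3.86, so ΔQ = 1.2867; wedge = 60.1335 − 47.2665 = 12.867.
Welfare loss = ½ × 1.2867 × 12.867 = $8.28 thousand.

$8.28 thousand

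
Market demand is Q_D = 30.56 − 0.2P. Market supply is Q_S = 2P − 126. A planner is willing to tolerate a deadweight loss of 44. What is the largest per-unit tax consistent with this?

In inverse form: demand P = 152.8 − 5Q, supply P = 63 + 0.5Q.
Competitive equilibrium: 152.8 − 5Q = 63 + 0.5Q → Q* = 16.3273, P* = 71.1636.
A tax t gives ΔQ = t/5.5 and wedge t, so DWL = t²/11.
t²/11 = 44 → t² = 484 → t = 22.

22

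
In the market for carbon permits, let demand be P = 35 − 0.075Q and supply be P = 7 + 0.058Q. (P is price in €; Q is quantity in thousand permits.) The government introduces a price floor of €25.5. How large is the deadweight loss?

€467.66 thousand

Competitive equilibrium: 35 − 0.075Q = 7 + 0.058Q → Q* = 210.5263, P* = 19.2105.
At the floor P = 25.5, quantity demanded = (35 − 25.5)/0.075 = 126.6667.
Sellers' marginal cost at Q' = 126.6667: 7 + 0.058·126.6667 = 14.3467.
ΔQ = 210.5263 − 126.6667 = 83.8596; wedge = 25.5 − 14.3467 = 11.1533.
The triangle = ½ × 83.8596 × 11.1533 = €467.66 thousand.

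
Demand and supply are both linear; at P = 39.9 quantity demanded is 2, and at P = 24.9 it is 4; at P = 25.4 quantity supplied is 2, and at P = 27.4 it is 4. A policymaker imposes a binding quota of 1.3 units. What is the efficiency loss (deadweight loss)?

Demand slope = (24.9 − 39.9)/(4 − 2) = −7.5, so P = 54.9 − 7.5Q.
Supply slope = (27.4 − 25.4)/(4 − 2) = 1, so P = 23.4 + Q.
Competitive equilibrium: 54.9 − 7.5Q = 23.4 + Q → Q* = 3.7059, P* = 27.1059.
At Q = 1.3: demand price = 54.9 − 7.5·1.3 = 45.15; supply price = 23.4 + 1·1.3 = 24.7.
ΔQ = 3.7059 − 1.3 = 2.4059; wedge = 45.15 − 24.7 = 20.45.
Deadweight loss = ½ × 2.4059 × 20.45 = 24.60.

24.60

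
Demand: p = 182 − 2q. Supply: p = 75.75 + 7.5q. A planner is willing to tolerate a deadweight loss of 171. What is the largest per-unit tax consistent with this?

Competitive equilibrium: 182 − 2q = 75.75 + 7.5q → q* = 11.1842, p* = 159.6316.
A tax t gives Δq = t/9.5 and wedge t, so DWL = t²/19.
t²/19 = 171 → t² = 3249 → t = 57.

57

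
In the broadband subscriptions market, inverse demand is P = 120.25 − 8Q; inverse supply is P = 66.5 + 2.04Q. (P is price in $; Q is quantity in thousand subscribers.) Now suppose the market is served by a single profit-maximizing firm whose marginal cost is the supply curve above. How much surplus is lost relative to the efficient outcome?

Competitive equilibrium: 120.25 − 8Q = 66.5 + 2.04Q → Q* = 5.3536, P* = 77.4213.
Marginal revenue: MR = 120.25 − 16Q. Set MR = MC: 120.25 − 16Q = 66.5 + 2.04Q → Q_m = 2.9795.
Price P_m = 120.25 − 8·2.9795 = 96.414; MC(Q_m) = 66.5 + 2.04·2.9795 = 72.5782.
Competitive Q* = 5.3536, so ΔQ = 2.3741; wedge = 96.414 − 72.5782 = 23.8358.
Deadweight loss = ½ × 2.3741 × 23.8358 = $28.29 thousand.

$28.29 thousand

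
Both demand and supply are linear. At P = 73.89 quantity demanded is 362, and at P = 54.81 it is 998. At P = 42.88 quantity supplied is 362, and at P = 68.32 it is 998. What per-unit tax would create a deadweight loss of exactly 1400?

Demand slope = (54.81 − 73.89)/(998 − 362) = −0.03, so P = 84.75 − 0.03Q.
Supply slope = (68.32 − 42.88)/(998 − 362) = 0.04, so P = 28.4 + 0.04Q.
Competitive equilibrium: 84.75 − 0.03Q = 28.4 + 0.04Q → Q* = 805, P* = 60.6.
A tax t gives ΔQ = t/0.07 and wedge t, so DWL = t²/0.14.
t²/0.14 = 1400 → t² = 196 → t = 14.

14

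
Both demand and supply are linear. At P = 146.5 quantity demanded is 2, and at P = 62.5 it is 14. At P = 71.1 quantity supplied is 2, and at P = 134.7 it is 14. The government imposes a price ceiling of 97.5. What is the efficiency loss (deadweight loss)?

Demand slope = (62.5 − 146.5)/(14 − 2) = −7, so P = 160.5 − 7Q.
Supply slope = (134.7 − 71.1)/(14 − 2) = 5.3, so P = 60.5 + 5.3Q.
Competitive equilibrium: 160.5 − 7Q = 60.5 + 5.3Q → Q* = 8.1301, P* = 103.5894.
At the ceiling P = 97.5, quantity supplied = (97.5 − 60.5)/5.3 = 6.9811.
Willingness to pay at Q' = 6.9811: 160.5 − 7·6.9811 = 111.6323.
ΔQ = 8.1301 − 6.9811 = 1.149; wedge = 111.6323 − 97.5 = 14.1323.
Deadweight loss = ½ × 1.149 × 14.1323 = 8.12.

8.12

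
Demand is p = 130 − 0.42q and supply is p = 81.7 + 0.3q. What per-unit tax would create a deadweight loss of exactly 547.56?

28.08

Competitive equilibrium: 130 − 0.42q = 81.7 + 0.3q → q* = 67.0833, p* = 101.825.
A tax t gives Δq = t/0.72 and wedge t, so DWL = t²/1.44.
t²/1.44 = 547.56 → t² = 788.4864 → t = 28.08.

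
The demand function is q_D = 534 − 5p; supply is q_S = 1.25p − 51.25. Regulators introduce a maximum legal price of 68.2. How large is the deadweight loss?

In inverse form: demand p = 106.8 − 0.2q, supply p = 41 + 0.8q.
Competitive equilibrium: 106.8 − 0.2q = 41 + 0.8q → q* = 65.8, p* = 93.64.
At the ceiling p = 68.2, quantity supplied = (68.2 − 41)/0.8 = 34.
Willingness to pay at q' = 34: 106.8 − 0.2·34 = 100.
Δq = 65.8 − 34 = 31.8; wedge = 100 − 68.2 = 31.8.
Deadweight loss = ½ × 31.8 × 31.8 = 505.62.

505.62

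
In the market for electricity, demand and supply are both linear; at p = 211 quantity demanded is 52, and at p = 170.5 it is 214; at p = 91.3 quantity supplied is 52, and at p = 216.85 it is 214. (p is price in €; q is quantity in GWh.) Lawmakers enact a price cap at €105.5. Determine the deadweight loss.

Demand slope = (170.5 − 211)/(214 − 52) = −0.25, so p = 224 − 0.25q.
Supply slope = (216.85 − 91.3)/(214 − 52) = 0.775, so p = 51 + 0.775q.
Competitive equilibrium: 224 − 0.25q = 51 + 0.775q → q* = 168.78049, p* = 181.80488.
At the ceiling p = 105.5, quantity supplied = (105.5 − 51)/0.775 = 70.32258.
Willingness to pay at q' = 70.32258: 224 − 0.25·70.32258 = 206.41936.
Δq = 168.78049 − 70.32258 = 98.45791; wedge = 206.41936 − 105.5 = 100.91936.
Deadweight loss = ½ × 98.45791 × 100.91936 = €4968.15.

€4968.15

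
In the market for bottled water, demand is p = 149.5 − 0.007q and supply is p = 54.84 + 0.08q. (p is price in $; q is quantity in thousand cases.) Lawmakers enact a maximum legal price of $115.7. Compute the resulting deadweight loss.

$4659.84 thousand

Competitive equilibrium: 149.5 − 0.007q = 54.84 + 0.08q → q* = 1088.046, p* = 141.8837.
At the ceiling p = 115.7, quantity supplied = (115.7 − 54.84)/0.08 = 760.75.
Willingness to pay at q' = 760.75: 149.5 − 0.007·760.75 = 144.1748.
Δq = 1088.046 − 760.75 = 327.296; wedge = 144.1748 − 115.7 = 28.4748.
Deadweight loss = ½ × 327.296 × 28.4748 = $4659.84 thousand.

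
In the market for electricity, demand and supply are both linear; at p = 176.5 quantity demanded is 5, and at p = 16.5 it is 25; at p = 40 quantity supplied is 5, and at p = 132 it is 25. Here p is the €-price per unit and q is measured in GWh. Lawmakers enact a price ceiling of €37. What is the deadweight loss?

€831.08

Demand slope = (16.5 − 176.5)/(25 − 5) = −8, so p = 216.5 − 8q.
Supply slope = (132 − 40)/(25 − 5) = 4.6, so p = 17 + 4.6q.
Competitive equilibrium: 216.5 − 8q = 17 + 4.6q → q* = 15.8333, p* = 89.8333.
At the ceiling p = 37, quantity supplied = (37 − 17)/4.6 = 4.3478.
Willingness to pay at q' = 4.3478: 216.5 − 8·4.3478 = 181.7176.
Δq = 15.8333 − 4.3478 = 11.4855; wedge = 181.7176 − 37 = 144.7176.
The triangle = ½ × 11.4855 × 144.7176 = €831.08.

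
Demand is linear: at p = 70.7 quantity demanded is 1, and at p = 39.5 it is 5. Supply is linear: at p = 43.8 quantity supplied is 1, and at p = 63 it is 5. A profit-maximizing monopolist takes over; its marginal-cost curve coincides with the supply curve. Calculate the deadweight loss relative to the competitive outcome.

9.05

Demand slope = (39.5 − 70.7)/(5 − 1) = −7.8, so p = 78.5 − 7.8q.
Supply slope = (63 − 43.8)/(5 − 1) = 4.8, so p = 39 + 4.8q.
Competitive equilibrium: 78.5 − 7.8q = 39 + 4.8q → q* = 3.1349, p* = 54.0476.
Marginal revenue: MR = 78.5 − 15.6q. Set MR = MC: 78.5 − 15.6q = 39 + 4.8q → q_m = 1.9363.
Price p_m = 78.5 − 7.8·1.9363 = 63.3969; MC(q_m) = 39 + 4.8·1.9363 = 48.2942.
Competitive q* = 3.1349, so Δq = 1.1986; wedge = 63.3969 − 48.2942 = 15.1027.
Welfare loss = ½ × 1.1986 × 15.1027 = 9.05.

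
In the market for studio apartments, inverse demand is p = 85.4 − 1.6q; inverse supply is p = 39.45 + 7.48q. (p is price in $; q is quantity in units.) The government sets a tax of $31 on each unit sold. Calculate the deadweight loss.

$52.92

Competitive equilibrium: 85.4 − 1.6q = 39.45 + 7.48q → q* = 5.0606, p* = 77.3031.
With the tax, the buyer price exceeds the seller price by 31: (85.4 − 1.6q) − (39.45 + 7.48q) = 31 → q' = 1.6465.
Δq = 5.0606 − 1.6465 = 3.4141; the wedge equals the tax, 31.
Welfare loss = ½ × 3.4141 × 31 = $52.92.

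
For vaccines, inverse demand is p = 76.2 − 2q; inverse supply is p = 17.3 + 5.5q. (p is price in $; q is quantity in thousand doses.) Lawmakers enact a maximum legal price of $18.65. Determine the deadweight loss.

$217.05 thousand

Competitive equilibrium: 76.2 − 2q = 17.3 + 5.5q → q* = 7.8533, p* = 60.4933.
At the ceiling p = 18.65, quantity supplied = (18.65 − 17.3)/5.5 = 0.2455.
Willingness to pay at q' = 0.2455: 76.2 − 2·0.2455 = 75.709.
Δq = 7.8533 − 0.2455 = 7.6078; wedge = 75.709 − 18.65 = 57.059.
Welfare loss = ½ × 7.6078 × 57.059 = $217.05 thousand.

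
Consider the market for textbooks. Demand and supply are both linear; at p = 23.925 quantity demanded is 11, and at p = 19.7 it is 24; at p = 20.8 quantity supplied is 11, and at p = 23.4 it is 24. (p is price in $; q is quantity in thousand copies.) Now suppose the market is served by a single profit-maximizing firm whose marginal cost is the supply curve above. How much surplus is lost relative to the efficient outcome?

$11.03 thousand

Demand slope = (19.7 − 23.925)/(24 − 11) = −0.325, so p = 27.5 − 0.325q.
Supply slope = (23.4 − 20.8)/(24 − 11) = 0.2, so p = 18.6 + 0.2q.
Competitive equilibrium: 27.5 − 0.325q = 18.6 + 0.2q → q* = 16.9524, p* = 21.9905.
Marginal revenue: MR = 27.5 − 0.65q. Set MR = MC: 27.5 − 0.65q = 18.6 + 0.2q → q_m = 10.4706.
Price p_m = 27.5 − 0.325·10.4706 = 24.0971; MC(q_m) = 18.6 + 0.2·10.4706 = 20.6941.
Competitive q* = 16.9524, so Δq = 6.4818; wedge = 24.0971 − 20.6941 = 3.403.
DWL = ½ × 6.4818 × 3.403 = $11.03 thousand.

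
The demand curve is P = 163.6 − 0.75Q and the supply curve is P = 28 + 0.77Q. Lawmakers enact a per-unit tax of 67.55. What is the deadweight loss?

Competitive equilibrium: 163.6 − 0.75Q = 28 + 0.77Q → Q* = 89.2105, P* = 96.6921.
With the tax, the buyer price exceeds the seller price by 67.55: (163.6 − 0.75Q) − (28 + 0.77Q) = 67.55 → Q' = 44.7697.
ΔQ = 89.2105 − 44.7697 = 44.4408; the wedge equals the tax, 67.55.
The triangle = ½ × 44.4408 × 67.55 = 1500.99.

1500.99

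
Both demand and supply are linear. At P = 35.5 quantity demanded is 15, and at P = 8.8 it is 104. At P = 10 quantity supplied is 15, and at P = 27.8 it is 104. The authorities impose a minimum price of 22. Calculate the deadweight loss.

Demand slope = (8.8 − 35.5)/(104 − 15) = −0.3, so P = 40 − 0.3Q.
Supply slope = (27.8 − 10)/(104 − 15) = 0.2, so P = 7 + 0.2Q.
Competitive equilibrium: 40 − 0.3Q = 7 + 0.2Q → Q* = 66, P* = 20.2.
At the floor P = 22, quantity demanded = (40 − 22)/0.3 = 60.
Sellers' marginal cost at Q' = 60: 7 + 0.2·60 = 19.
ΔQ = 66 − 60 = 6; wedge = 22 − 19 = 3.
Deadweight loss = ½ × 6 × 3 = 9.

9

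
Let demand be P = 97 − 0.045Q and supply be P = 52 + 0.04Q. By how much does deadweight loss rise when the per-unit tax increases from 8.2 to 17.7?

Competitive equilibrium: 97 − 0.045Q = 52 + 0.04Q → Q* = 529.4118, P* = 73.1765.
For a per-unit tax t: ΔQ = t/0.085, so DWL = ½·t·(t/0.085) = t²/0.17.
At t = 8.2: DWL = 395.529. At t = 17.7: DWL = 1842.882.
Increase = 1842.882 − 395.529 = 1447.35.

1447.35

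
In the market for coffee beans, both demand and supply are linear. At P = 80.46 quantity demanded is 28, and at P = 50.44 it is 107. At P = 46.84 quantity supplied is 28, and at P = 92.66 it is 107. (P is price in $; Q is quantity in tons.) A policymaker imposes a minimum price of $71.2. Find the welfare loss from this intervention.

Demand slope = (50.44 − 80.46)/(107 − 28) = −0.38, so P = 91.1 − 0.38Q.
Supply slope = (92.66 − 46.84)/(107 − 28) = 0.58, so P = 30.6 + 0.58Q.
Competitive equilibrium: 91.1 − 0.38Q = 30.6 + 0.58Q → Q* = 63.0208, P* = 67.1521.
At the floor P = 71.2, quantity demanded = (91.1 − 71.2)/0.38 = 52.3684.
Sellers' marginal cost at Q' = 52.3684: 30.6 + 0.58·52.3684 = 60.9737.
ΔQ = 63.0208 − 52.3684 = 10.6524; wedge = 71.2 − 60.9737 = 10.2263.
The triangle = ½ × 10.6524 × 10.2263 = $54.47.

$54.47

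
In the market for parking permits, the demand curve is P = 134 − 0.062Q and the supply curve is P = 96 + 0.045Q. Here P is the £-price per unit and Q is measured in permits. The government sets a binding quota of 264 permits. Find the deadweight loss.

Competitive equilibrium: 134 − 0.062Q = 96 + 0.045Q → Q* = 355.1402, P* = 111.9813.
At Q = 264: demand price = 134 − 0.062·264 = 117.632; supply price = 96 + 0.045·264 = 107.88.
ΔQ = 355.1402 − 264 = 91.1402; wedge = 117.632 − 107.88 = 9.752.
Deadweight loss = ½ × 91.1402 × 9.752 = £444.40.

£444.40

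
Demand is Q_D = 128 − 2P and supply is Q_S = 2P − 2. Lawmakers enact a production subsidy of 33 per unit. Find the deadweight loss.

544.50

In inverse form: demand P = 64 − 0.5Q, supply P = 1 + 0.5Q.
Competitive equilibrium: 64 − 0.5Q = 1 + 0.5Q → Q* = 63, P* = 32.5.
The subsidy lowers effective supply by 33: P = 0.5Q − 32.
New quantity: 64 − 0.5Q = 0.5Q − 32 → Q' = 96.
Overproduction ΔQ = 96 − 63 = 33; wedge = subsidy = 33.
The triangle = ½ × 33 × 33 = 544.50.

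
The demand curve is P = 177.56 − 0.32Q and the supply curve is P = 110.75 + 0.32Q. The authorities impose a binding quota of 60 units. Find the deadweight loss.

Competitive equilibrium: 177.56 − 0.32Q = 110.75 + 0.32Q → Q* = 104.3906, P* = 144.155.
At Q = 60: demand price = 177.56 − 0.32·60 = 158.36; supply price = 110.75 + 0.32·60 = 129.95.
ΔQ = 104.3906 − 60 = 44.3906; wedge = 158.36 − 129.95 = 28.41.
Welfare loss = ½ × 44.3906 × 28.41 = 630.57.

630.57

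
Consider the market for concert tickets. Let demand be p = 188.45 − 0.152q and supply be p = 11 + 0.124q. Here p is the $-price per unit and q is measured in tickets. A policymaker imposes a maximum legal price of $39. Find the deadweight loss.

$24011.45

Competitive equilibrium: 188.45 − 0.152q = 11 + 0.124q → q* = 642.9348, p* = 90.7239.
At the ceiling p = 39, quantity supplied = (39 − 11)/0.124 = 225.8065.
Willingness to pay at q' = 225.8065: 188.45 − 0.152·225.8065 = 154.1274.
Δq = 642.9348 − 225.8065 = 417.1283; wedge = 154.1274 − 39 = 115.1274.
The triangle = ½ × 417.1283 × 115.1274 = $24011.45.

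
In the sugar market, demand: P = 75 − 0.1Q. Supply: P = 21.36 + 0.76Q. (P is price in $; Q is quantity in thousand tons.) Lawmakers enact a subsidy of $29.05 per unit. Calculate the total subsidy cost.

Competitive equilibrium: 75 − 0.1Q = 21.36 + 0.76Q → Q* = 62.3721, P* = 68.7628.
The subsidy lowers effective supply by 29.05: P = 0.76Q − 7.69.
New quantity: 75 − 0.1Q = 0.76Q − 7.69 → Q' = 96.1512.
Total subsidy cost = 29.05 × 96.1512 = $2793.19 thousand.

$2793.19 thousand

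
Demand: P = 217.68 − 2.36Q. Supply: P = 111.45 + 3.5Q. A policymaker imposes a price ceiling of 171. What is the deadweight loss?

Competitive equilibrium: 217.68 − 2.36Q = 111.45 + 3.5Q → Q* = 18.128, P* = 174.898.
At the ceiling P = 171, quantity supplied = (171 − 111.45)/3.5 = 17.0143.
Willingness to pay at Q' = 17.0143: 217.68 − 2.36·17.0143 = 177.5263.
ΔQ = 18.128 − 17.0143 = 1.1137; wedge = 177.5263 − 171 = 6.5263.
Deadweight loss = ½ × 1.1137 × 6.5263 = 3.63.

3.63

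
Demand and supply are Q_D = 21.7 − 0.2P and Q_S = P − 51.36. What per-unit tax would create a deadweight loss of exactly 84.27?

In inverse form: demand P = 108.5 − 5Q, supply P = 51.36 + Q.
Competitive equilibrium: 108.5 − 5Q = 51.36 + Q → Q* = 9.5233, P* = 60.8833.
A tax t gives ΔQ = t/6 and wedge t, so DWL = t²/12.
t²/12 = 84.27 → t² = 1011.24 → t = 31.8.

31.8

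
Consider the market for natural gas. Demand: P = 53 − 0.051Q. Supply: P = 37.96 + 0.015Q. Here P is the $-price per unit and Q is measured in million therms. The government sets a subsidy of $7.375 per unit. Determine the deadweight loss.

Competitive equilibrium: 53 − 0.051Q = 37.96 + 0.015Q → Q* = 227.8788, P* = 41.3782.
The subsidy lowers effective supply by 7.375: P = 30.585 + 0.015Q.
New quantity: 53 − 0.051Q = 30.585 + 0.015Q → Q' = 339.6212.
Overproduction ΔQ = 339.6212 − 227.8788 = 111.7424; wedge = subsidy = 7.375.
Deadweight loss = ½ × 111.7424 × 7.375 = $412.05 million.

$412.05 million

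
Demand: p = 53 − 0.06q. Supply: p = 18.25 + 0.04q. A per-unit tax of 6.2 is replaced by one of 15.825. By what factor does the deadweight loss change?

Competitive equilibrium: 53 − 0.06q = 18.25 + 0.04q → q* = 347.5, p* = 32.15.
For a per-unit tax t: Δq = t/0.1, so DWL = ½·t·(t/0.1) = t²/0.2.
At t = 6.2: DWL = 192.2. At t = 15.825: DWL = 1252.153.
Ratio = (15.825/6.2)² = 6.515.

6.515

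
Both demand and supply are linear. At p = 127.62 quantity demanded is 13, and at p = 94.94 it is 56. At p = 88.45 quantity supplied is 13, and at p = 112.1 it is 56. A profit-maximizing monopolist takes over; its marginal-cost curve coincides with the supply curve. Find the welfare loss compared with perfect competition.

Demand slope = (94.94 − 127.62)/(56 − 13) = −0.76, so p = 137.5 − 0.76q.
Supply slope = (112.1 − 88.45)/(56 − 13) = 0.55, so p = 81.3 + 0.55q.
Competitive equilibrium: 137.5 − 0.76q = 81.3 + 0.55q → q* = 42.9008, p* = 104.8954.
Marginal revenue: MR = 137.5 − 1.52q. Set MR = MC: 137.5 − 1.52q = 81.3 + 0.55q → q_m = 27.1498.
Price p_m = 137.5 − 0.76·27.1498 = 116.8662; MC(q_m) = 81.3 + 0.55·27.1498 = 96.2324.
Competitive q* = 42.9008, so Δq = 15.751; wedge = 116.8662 − 96.2324 = 20.6338.
Welfare loss = ½ × 15.751 × 20.6338 = 162.50.

162.50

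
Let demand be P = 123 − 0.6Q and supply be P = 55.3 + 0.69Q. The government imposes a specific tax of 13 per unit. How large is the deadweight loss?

Competitive equilibrium: 123 − 0.6Q = 55.3 + 0.69Q → Q* = 52.4806, P* = 91.5116.
With the tax, the buyer price exceeds the seller price by 13: (123 − 0.6Q) − (55.3 + 0.69Q) = 13 → Q' = 42.4031.
ΔQ = 52.4806 − 42.4031 = 10.0775; the wedge equals the tax, 13.
Deadweight loss = ½ × 10.0775 × 13 = 65.50.

65.50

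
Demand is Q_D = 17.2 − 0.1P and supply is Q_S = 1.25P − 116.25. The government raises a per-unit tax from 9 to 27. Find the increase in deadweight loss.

30

In inverse form: demand P = 172 − 10Q, supply P = 93 + 0.8Q.
Competitive equilibrium: 172 − 10Q = 93 + 0.8Q → Q* = 7.3148, P* = 98.8519.
For a per-unit tax t: ΔQ = t/10.8, so DWL = ½·t·(t/10.8) = t²/21.6.
At t = 9: DWL = 3.75. At t = 27: DWL = 33.75.
Increase = 33.75 − 3.75 = 30.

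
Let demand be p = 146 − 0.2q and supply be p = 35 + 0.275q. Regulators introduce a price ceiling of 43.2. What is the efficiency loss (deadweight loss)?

9870.82

Competitive equilibrium: 146 − 0.2q = 35 + 0.275q → q* = 233.6842, p* = 99.2632.
At the ceiling p = 43.2, quantity supplied = (43.2 − 35)/0.275 = 29.8182.
Willingness to pay at q' = 29.8182: 146 − 0.2·29.8182 = 140.0364.
Δq = 233.6842 − 29.8182 = 203.866; wedge = 140.0364 − 43.2 = 96.8364.
The triangle = ½ × 203.866 × 96.8364 = 9870.82.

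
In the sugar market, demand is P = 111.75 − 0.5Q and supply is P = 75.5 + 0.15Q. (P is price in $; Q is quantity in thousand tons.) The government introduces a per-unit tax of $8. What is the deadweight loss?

Competitive equilibrium: 111.75 − 0.5Q = 75.5 + 0.15Q → Q* = 55.7692, P* = 83.8654.
With the tax, the buyer price exceeds the seller price by 8: (111.75 − 0.5Q) − (75.5 + 0.15Q) = 8 → Q' = 43.4615.
ΔQ = 55.7692 − 43.4615 = 12.3077; the wedge equals the tax, 8.
Welfare loss = ½ × 12.3077 × 8 = $49.23 thousand.

$49.23 thousand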